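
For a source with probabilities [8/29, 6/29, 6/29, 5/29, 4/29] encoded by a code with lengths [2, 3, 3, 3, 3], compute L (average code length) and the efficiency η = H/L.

Average length L = Σ p_i × l_i = 2.7241 bits
Entropy H = 2.2846 bits
Efficiency η = H/L × 100% = 83.86%


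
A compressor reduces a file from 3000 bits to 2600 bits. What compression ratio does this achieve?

Compression ratio = Original / Compressed
= 3000 / 2600 = 1.15:1


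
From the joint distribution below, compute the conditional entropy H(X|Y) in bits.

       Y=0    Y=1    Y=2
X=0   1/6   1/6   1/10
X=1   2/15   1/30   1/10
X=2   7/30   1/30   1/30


H(X|Y) = Σ_y p(y) H(X|Y=y)
  p(Y=0) = 8/15, H(X|Y=0) = 1.5462
  p(Y=1) = 7/30, H(X|Y=1) = 1.1488
  p(Y=2) = 7/30, H(X|Y=2) = 1.4488
H(X|Y) = 0.5333×1.5462 + 0.2333×1.1488 + 0.2333×1.4488 = 1.4307 bits


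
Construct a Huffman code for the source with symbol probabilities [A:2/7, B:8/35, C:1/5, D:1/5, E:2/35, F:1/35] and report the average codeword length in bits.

Huffman tree construction:
Combine smallest probabilities repeatedly
Resulting codes:
  A: 10 (length 2)
  B: 01 (length 2)
  C: 111 (length 3)
  D: 00 (length 2)
  E: 1101 (length 4)
  F: 1100 (length 4)
Average length = Σ p(s) × length(s) = 2.3714 bits


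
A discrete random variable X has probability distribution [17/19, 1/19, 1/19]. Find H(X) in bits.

H(X) = -Σ p(x) log₂ p(x)
  -17/19 × log₂(17/19) = 0.1436
  -1/19 × log₂(1/19) = 0.2236
  -1/19 × log₂(1/19) = 0.2236
H(X) = 0.5907 bits


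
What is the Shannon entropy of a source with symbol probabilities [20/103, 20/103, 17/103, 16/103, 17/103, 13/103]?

H(X) = -Σ p(x) log₂ p(x)
  -20/103 × log₂(20/103) = 0.4591
  -20/103 × log₂(20/103) = 0.4591
  -17/103 × log₂(17/103) = 0.4290
  -16/103 × log₂(16/103) = 0.4173
  -17/103 × log₂(17/103) = 0.4290
  -13/103 × log₂(13/103) = 0.3769
H(X) = 2.5704 bits


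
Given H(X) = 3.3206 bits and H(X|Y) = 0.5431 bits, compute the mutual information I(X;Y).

I(X;Y) = H(X) - H(X|Y)
I(X;Y) = 3.3206 - 0.5431 = 2.7775 bits


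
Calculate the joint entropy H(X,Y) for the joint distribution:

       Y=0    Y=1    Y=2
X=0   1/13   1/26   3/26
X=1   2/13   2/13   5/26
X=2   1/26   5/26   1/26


H(X,Y) = -Σ p(x,y) log₂ p(x,y)
  p(0,0)=1/13: -0.0769 × log₂(0.0769) = 0.2846
  p(0,1)=1/26: -0.0385 × log₂(0.0385) = 0.1808
  p(0,2)=3/26: -0.1154 × log₂(0.1154) = 0.3595
  p(1,0)=2/13: -0.1538 × log₂(0.1538) = 0.4155
  p(1,1)=2/13: -0.1538 × log₂(0.1538) = 0.4155
  p(1,2)=5/26: -0.1923 × log₂(0.1923) = 0.4574
  p(2,0)=1/26: -0.0385 × log₂(0.0385) = 0.1808
  p(2,1)=5/26: -0.1923 × log₂(0.1923) = 0.4574
  p(2,2)=1/26: -0.0385 × log₂(0.0385) = 0.1808
H(X,Y) = 2.9322 bits


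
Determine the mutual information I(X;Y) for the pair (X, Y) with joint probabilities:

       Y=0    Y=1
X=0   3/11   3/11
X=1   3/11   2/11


H(X) = 0.9940, H(Y) = 0.9940, H(X,Y) = 1.9808
I(X;Y) = H(X) + H(Y) - H(X,Y) = 0.0072 bits


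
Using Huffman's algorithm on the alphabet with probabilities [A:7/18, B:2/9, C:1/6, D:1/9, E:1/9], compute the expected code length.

Huffman tree construction:
Combine smallest probabilities repeatedly
Resulting codes:
  A: 11 (length 2)
  B: 01 (length 2)
  C: 00 (length 2)
  D: 100 (length 3)
  E: 101 (length 3)
Average length = Σ p(s) × length(s) = 2.2222 bits


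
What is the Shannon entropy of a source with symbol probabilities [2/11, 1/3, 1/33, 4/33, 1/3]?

H(X) = -Σ p(x) log₂ p(x)
  -2/11 × log₂(2/11) = 0.4472
  -1/3 × log₂(1/3) = 0.5283
  -1/33 × log₂(1/33) = 0.1529
  -4/33 × log₂(4/33) = 0.3690
  -1/3 × log₂(1/3) = 0.5283
H(X) = 2.0257 bits


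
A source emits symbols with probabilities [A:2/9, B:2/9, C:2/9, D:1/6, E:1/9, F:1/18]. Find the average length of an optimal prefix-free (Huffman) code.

Huffman tree construction:
Combine smallest probabilities repeatedly
Resulting codes:
  A: 00 (length 2)
  B: 01 (length 2)
  C: 10 (length 2)
  D: 110 (length 3)
  E: 1111 (length 4)
  F: 1110 (length 4)
Average length = Σ p(s) × length(s) = 2.5000 bits


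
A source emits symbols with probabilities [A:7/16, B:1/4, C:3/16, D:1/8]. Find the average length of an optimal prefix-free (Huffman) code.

Huffman tree construction:
Combine smallest probabilities repeatedly
Resulting codes:
  A: 0 (length 1)
  B: 10 (length 2)
  C: 111 (length 3)
  D: 110 (length 3)
Average length = Σ p(s) × length(s) = 1.8750 bits


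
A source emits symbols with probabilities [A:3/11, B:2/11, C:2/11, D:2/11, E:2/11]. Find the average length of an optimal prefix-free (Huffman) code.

Huffman tree construction:
Combine smallest probabilities repeatedly
Resulting codes:
  A: 10 (length 2)
  B: 110 (length 3)
  C: 111 (length 3)
  D: 00 (length 2)
  E: 01 (length 2)
Average length = Σ p(s) × length(s) = 2.3636 bits


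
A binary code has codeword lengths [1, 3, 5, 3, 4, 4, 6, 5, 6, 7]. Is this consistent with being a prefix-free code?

Kraft inequality: Σ 2^(-l_i) ≤ 1 for prefix-free code
Calculating: 2^(-1) + 2^(-3) + 2^(-5) + 2^(-3) + 2^(-4) + 2^(-4) + 2^(-6) + 2^(-5) + 2^(-6) + 2^(-7)
= 0.5 + 0.125 + 0.03125 + 0.125 + 0.0625 + 0.0625 + 0.015625 + 0.03125 + 0.015625 + 0.0078125
= 0.9766
Since 0.9766 ≤ 1, prefix-free code exists


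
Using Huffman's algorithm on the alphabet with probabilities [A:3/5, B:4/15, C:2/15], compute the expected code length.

Huffman tree construction:
Combine smallest probabilities repeatedly
Resulting codes:
  A: 1 (length 1)
  B: 01 (length 2)
  C: 00 (length 2)
Average length = Σ p(s) × length(s) = 1.4000 bits


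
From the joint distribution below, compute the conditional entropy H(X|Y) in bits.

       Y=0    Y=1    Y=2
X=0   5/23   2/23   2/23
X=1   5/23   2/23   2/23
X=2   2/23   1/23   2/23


H(X|Y) = Σ_y p(y) H(X|Y=y)
  p(Y=0) = 12/23, H(X|Y=0) = 1.4834
  p(Y=1) = 5/23, H(X|Y=1) = 1.5219
  p(Y=2) = 6/23, H(X|Y=2) = 1.5850
H(X|Y) = 0.5217×1.4834 + 0.2174×1.5219 + 0.2609×1.5850 = 1.5182 bits


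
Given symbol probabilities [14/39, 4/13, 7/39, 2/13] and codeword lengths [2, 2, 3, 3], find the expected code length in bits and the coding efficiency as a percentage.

Average length L = Σ p_i × l_i = 2.3333 bits
Entropy H = 1.9140 bits
Efficiency η = H/L × 100% = 82.03%


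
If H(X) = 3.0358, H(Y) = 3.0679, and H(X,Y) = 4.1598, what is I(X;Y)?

I(X;Y) = H(X) + H(Y) - H(X,Y)
I(X;Y) = 3.0358 + 3.0679 - 4.1598 = 1.9439 bits


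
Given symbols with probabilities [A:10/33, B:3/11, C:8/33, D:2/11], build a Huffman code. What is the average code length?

Huffman tree construction:
Combine smallest probabilities repeatedly
Resulting codes:
  A: 11 (length 2)
  B: 10 (length 2)
  C: 01 (length 2)
  D: 00 (length 2)
Average length = Σ p(s) × length(s) = 2.0000 bits


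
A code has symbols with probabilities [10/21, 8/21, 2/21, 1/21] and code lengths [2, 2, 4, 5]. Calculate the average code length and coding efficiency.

Average length L = Σ p_i × l_i = 2.3333 bits
Entropy H = 1.5724 bits
Efficiency η = H/L × 100% = 67.39%


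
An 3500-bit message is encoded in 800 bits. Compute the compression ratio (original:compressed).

Compression ratio = Original / Compressed
= 3500 / 800 = 4.38:1


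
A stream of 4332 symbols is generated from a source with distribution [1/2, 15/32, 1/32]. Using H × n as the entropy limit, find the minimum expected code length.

Entropy H = 1.1686 bits/symbol
Minimum bits = H × n = 1.1686 × 4332
= 5062.57 bits


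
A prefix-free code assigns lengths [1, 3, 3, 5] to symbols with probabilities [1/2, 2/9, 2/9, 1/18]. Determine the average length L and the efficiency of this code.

Average length L = Σ p_i × l_i = 2.1111 bits
Entropy H = 1.6961 bits
Efficiency η = H/L × 100% = 80.34%


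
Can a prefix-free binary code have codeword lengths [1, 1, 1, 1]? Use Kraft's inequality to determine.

Kraft inequality: Σ 2^(-l_i) ≤ 1 for prefix-free code
Calculating: 2^(-1) + 2^(-1) + 2^(-1) + 2^(-1)
= 0.5 + 0.5 + 0.5 + 0.5
= 2.0000
Since 2.0000 > 1, prefix-free code does not exist


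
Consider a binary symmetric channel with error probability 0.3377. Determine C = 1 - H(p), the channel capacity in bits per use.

For BSC with error probability p:
C = 1 - H(p) where H(p) is binary entropy
H(0.3377) = -0.3377 × log₂(0.3377) - 0.6623 × log₂(0.6623)
H(p) = 0.9226
C = 1 - 0.9226 = 0.0774 bits/use


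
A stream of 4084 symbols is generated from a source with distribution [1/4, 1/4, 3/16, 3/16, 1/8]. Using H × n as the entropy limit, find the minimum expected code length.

Entropy H = 2.2806 bits/symbol
Minimum bits = H × n = 2.2806 × 4084
= 9314.13 bits


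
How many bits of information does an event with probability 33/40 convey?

Information content I(x) = -log₂(p(x))
I = -log₂(33/40) = -log₂(0.8250)
I = 0.2775 bits


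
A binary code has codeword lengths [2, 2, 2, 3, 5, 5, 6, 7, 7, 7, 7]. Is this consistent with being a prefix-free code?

Kraft inequality: Σ 2^(-l_i) ≤ 1 for prefix-free code
Calculating: 2^(-2) + 2^(-2) + 2^(-2) + 2^(-3) + 2^(-5) + 2^(-5) + 2^(-6) + 2^(-7) + 2^(-7) + 2^(-7) + 2^(-7)
= 0.25 + 0.25 + 0.25 + 0.125 + 0.03125 + 0.03125 + 0.015625 + 0.0078125 + 0.0078125 + 0.0078125 + 0.0078125
= 0.9844
Since 0.9844 ≤ 1, prefix-free code exists


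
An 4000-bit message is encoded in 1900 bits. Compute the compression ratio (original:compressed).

Compression ratio = Original / Compressed
= 4000 / 1900 = 2.11:1


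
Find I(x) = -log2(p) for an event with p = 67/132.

Information content I(x) = -log₂(p(x))
I = -log₂(67/132) = -log₂(0.5076)
I = 0.9783 bits


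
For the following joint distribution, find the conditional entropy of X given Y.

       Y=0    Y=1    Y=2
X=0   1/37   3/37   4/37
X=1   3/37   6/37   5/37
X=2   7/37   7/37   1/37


H(X|Y) = Σ_y p(y) H(X|Y=y)
  p(Y=0) = 11/37, H(X|Y=0) = 1.2407
  p(Y=1) = 16/37, H(X|Y=1) = 1.5052
  p(Y=2) = 10/37, H(X|Y=2) = 1.3610
H(X|Y) = 0.2973×1.2407 + 0.4324×1.5052 + 0.2703×1.3610 = 1.3876 bits


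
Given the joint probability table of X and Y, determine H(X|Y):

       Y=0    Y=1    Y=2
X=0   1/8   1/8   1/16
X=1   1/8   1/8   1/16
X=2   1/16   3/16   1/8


H(X|Y) = Σ_y p(y) H(X|Y=y)
  p(Y=0) = 5/16, H(X|Y=0) = 1.5219
  p(Y=1) = 7/16, H(X|Y=1) = 1.5567
  p(Y=2) = 1/4, H(X|Y=2) = 1.5000
H(X|Y) = 0.3125×1.5219 + 0.4375×1.5567 + 0.2500×1.5000 = 1.5316 bits


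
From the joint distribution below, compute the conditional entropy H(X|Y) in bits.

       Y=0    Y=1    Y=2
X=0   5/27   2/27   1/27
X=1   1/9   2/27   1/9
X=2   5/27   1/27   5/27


H(X|Y) = Σ_y p(y) H(X|Y=y)
  p(Y=0) = 13/27, H(X|Y=0) = 1.5486
  p(Y=1) = 5/27, H(X|Y=1) = 1.5219
  p(Y=2) = 1/3, H(X|Y=2) = 1.3516
H(X|Y) = 0.4815×1.5486 + 0.1852×1.5219 + 0.3333×1.3516 = 1.4780 bits


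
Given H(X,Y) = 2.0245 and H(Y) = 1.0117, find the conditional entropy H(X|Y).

Chain rule: H(X,Y) = H(X|Y) + H(Y)
H(X|Y) = H(X,Y) - H(Y) = 2.0245 - 1.0117 = 1.0128 bits


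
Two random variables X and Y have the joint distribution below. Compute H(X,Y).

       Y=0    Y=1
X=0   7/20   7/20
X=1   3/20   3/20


H(X,Y) = -Σ p(x,y) log₂ p(x,y)
  p(0,0)=7/20: -0.3500 × log₂(0.3500) = 0.5301
  p(0,1)=7/20: -0.3500 × log₂(0.3500) = 0.5301
  p(1,0)=3/20: -0.1500 × log₂(0.1500) = 0.4105
  p(1,1)=3/20: -0.1500 × log₂(0.1500) = 0.4105
H(X,Y) = 1.8813 bits


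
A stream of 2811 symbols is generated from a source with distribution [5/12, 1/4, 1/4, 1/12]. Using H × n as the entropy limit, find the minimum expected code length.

Entropy H = 1.8250 bits/symbol
Minimum bits = H × n = 1.8250 × 2811
= 5130.11 bits


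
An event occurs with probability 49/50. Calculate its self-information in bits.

Information content I(x) = -log₂(p(x))
I = -log₂(49/50) = -log₂(0.9800)
I = 0.0291 bits


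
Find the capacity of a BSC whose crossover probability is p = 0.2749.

For BSC with error probability p:
C = 1 - H(p) where H(p) is binary entropy
H(0.2749) = -0.2749 × log₂(0.2749) - 0.7251 × log₂(0.7251)
H(p) = 0.8484
C = 1 - 0.8484 = 0.1516 bits/use


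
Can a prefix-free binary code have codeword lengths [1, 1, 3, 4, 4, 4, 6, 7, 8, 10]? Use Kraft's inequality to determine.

Kraft inequality: Σ 2^(-l_i) ≤ 1 for prefix-free code
Calculating: 2^(-1) + 2^(-1) + 2^(-3) + 2^(-4) + 2^(-4) + 2^(-4) + 2^(-6) + 2^(-7) + 2^(-8) + 2^(-10)
= 0.5 + 0.5 + 0.125 + 0.0625 + 0.0625 + 0.0625 + 0.015625 + 0.0078125 + 0.00390625 + 0.0009765625
= 1.3408
Since 1.3408 > 1, prefix-free code does not exist


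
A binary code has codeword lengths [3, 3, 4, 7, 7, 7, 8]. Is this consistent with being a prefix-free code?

Kraft inequality: Σ 2^(-l_i) ≤ 1 for prefix-free code
Calculating: 2^(-3) + 2^(-3) + 2^(-4) + 2^(-7) + 2^(-7) + 2^(-7) + 2^(-8)
= 0.125 + 0.125 + 0.0625 + 0.0078125 + 0.0078125 + 0.0078125 + 0.00390625
= 0.3398
Since 0.3398 ≤ 1, prefix-free code exists


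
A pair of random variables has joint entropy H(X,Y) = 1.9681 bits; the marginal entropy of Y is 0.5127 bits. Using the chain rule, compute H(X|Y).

Chain rule: H(X,Y) = H(X|Y) + H(Y)
H(X|Y) = H(X,Y) - H(Y) = 1.9681 - 0.5127 = 1.4554 bits


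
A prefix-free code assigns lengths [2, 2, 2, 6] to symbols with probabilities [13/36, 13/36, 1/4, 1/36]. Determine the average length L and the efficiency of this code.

Average length L = Σ p_i × l_i = 2.1111 bits
Entropy H = 1.7049 bits
Efficiency η = H/L × 100% = 80.76%


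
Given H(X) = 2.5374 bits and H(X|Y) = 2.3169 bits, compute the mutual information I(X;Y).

I(X;Y) = H(X) - H(X|Y)
I(X;Y) = 2.5374 - 2.3169 = 0.2205 bits


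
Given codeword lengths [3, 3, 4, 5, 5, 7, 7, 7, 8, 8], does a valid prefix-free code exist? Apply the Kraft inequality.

Kraft inequality: Σ 2^(-l_i) ≤ 1 for prefix-free code
Calculating: 2^(-3) + 2^(-3) + 2^(-4) + 2^(-5) + 2^(-5) + 2^(-7) + 2^(-7) + 2^(-7) + 2^(-8) + 2^(-8)
= 0.125 + 0.125 + 0.0625 + 0.03125 + 0.03125 + 0.0078125 + 0.0078125 + 0.0078125 + 0.00390625 + 0.00390625
= 0.4062
Since 0.4062 ≤ 1, prefix-free code exists


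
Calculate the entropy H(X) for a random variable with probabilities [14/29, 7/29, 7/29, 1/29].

H(X) = -Σ p(x) log₂ p(x)
  -14/29 × log₂(14/29) = 0.5072
  -7/29 × log₂(7/29) = 0.4950
  -7/29 × log₂(7/29) = 0.4950
  -1/29 × log₂(1/29) = 0.1675
H(X) = 1.6647 bits


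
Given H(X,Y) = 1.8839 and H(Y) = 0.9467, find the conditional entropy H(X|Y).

Chain rule: H(X,Y) = H(X|Y) + H(Y)
H(X|Y) = H(X,Y) - H(Y) = 1.8839 - 0.9467 = 0.9372 bits


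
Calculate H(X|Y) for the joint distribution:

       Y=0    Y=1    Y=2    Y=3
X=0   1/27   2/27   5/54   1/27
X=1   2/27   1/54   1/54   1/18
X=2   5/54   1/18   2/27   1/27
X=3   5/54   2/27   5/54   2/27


H(X|Y) = Σ_y p(y) H(X|Y=y)
  p(Y=0) = 8/27, H(X|Y=0) = 1.9238
  p(Y=1) = 2/9, H(X|Y=1) = 1.8554
  p(Y=2) = 5/18, H(X|Y=2) = 1.8256
  p(Y=3) = 11/54, H(X|Y=3) = 1.9363
H(X|Y) = 0.2963×1.9238 + 0.2222×1.8554 + 0.2778×1.8256 + 0.2037×1.9363 = 1.8839 bits


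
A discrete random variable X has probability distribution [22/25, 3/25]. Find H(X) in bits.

H(X) = -Σ p(x) log₂ p(x)
  -22/25 × log₂(22/25) = 0.1623
  -3/25 × log₂(3/25) = 0.3671
H(X) = 0.5294 bits


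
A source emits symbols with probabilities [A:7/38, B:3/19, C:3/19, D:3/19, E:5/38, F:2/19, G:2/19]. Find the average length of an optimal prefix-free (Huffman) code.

Huffman tree construction:
Combine smallest probabilities repeatedly
Resulting codes:
  A: 00 (length 2)
  B: 101 (length 3)
  C: 110 (length 3)
  D: 111 (length 3)
  E: 100 (length 3)
  F: 010 (length 3)
  G: 011 (length 3)
Average length = Σ p(s) × length(s) = 2.8158 bits


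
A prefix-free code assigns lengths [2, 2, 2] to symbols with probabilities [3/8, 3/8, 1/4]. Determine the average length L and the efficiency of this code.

Average length L = Σ p_i × l_i = 2.0000 bits
Entropy H = 1.5613 bits
Efficiency η = H/L × 100% = 78.06%


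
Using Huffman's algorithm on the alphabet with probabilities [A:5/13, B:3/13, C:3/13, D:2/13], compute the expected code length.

Huffman tree construction:
Combine smallest probabilities repeatedly
Resulting codes:
  A: 11 (length 2)
  B: 01 (length 2)
  C: 10 (length 2)
  D: 00 (length 2)
Average length = Σ p(s) × length(s) = 2.0000 bits


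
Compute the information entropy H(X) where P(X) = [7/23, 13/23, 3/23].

H(X) = -Σ p(x) log₂ p(x)
  -7/23 × log₂(7/23) = 0.5223
  -13/23 × log₂(13/23) = 0.4652
  -3/23 × log₂(3/23) = 0.3833
H(X) = 1.3709 bits


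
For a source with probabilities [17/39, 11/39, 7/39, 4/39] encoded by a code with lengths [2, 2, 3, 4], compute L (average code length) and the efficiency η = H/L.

Average length L = Σ p_i × l_i = 2.3846 bits
Entropy H = 1.8189 bits
Efficiency η = H/L × 100% = 76.28%


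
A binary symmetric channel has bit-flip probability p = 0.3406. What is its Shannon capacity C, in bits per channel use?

For BSC with error probability p:
C = 1 - H(p) where H(p) is binary entropy
H(0.3406) = -0.3406 × log₂(0.3406) - 0.6594 × log₂(0.6594)
H(p) = 0.9254
C = 1 - 0.9254 = 0.0746 bits/use


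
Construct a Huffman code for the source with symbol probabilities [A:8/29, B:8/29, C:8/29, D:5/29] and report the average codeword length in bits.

Huffman tree construction:
Combine smallest probabilities repeatedly
Resulting codes:
  A: 01 (length 2)
  B: 10 (length 2)
  C: 11 (length 2)
  D: 00 (length 2)
Average length = Σ p(s) × length(s) = 2.0000 bits


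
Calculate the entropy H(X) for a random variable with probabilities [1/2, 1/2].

H(X) = -Σ p(x) log₂ p(x)
  -1/2 × log₂(1/2) = 0.5000
  -1/2 × log₂(1/2) = 0.5000
H(X) = 1.0000 bits


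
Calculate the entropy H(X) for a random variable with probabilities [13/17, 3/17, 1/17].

H(X) = -Σ p(x) log₂ p(x)
  -13/17 × log₂(13/17) = 0.2960
  -3/17 × log₂(3/17) = 0.4416
  -1/17 × log₂(1/17) = 0.2404
H(X) = 0.9780 bits


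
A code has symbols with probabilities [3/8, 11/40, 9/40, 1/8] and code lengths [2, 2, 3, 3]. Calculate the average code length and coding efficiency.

Average length L = Σ p_i × l_i = 2.3500 bits
Entropy H = 1.9020 bits
Efficiency η = H/L × 100% = 80.94%


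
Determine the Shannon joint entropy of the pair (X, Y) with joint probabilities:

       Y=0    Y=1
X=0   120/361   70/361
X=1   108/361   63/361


H(X,Y) = -Σ p(x,y) log₂ p(x,y)
  p(0,0)=120/361: -0.3324 × log₂(0.3324) = 0.5282
  p(0,1)=70/361: -0.1939 × log₂(0.1939) = 0.4589
  p(1,0)=108/361: -0.2992 × log₂(0.2992) = 0.5208
  p(1,1)=63/361: -0.1745 × log₂(0.1745) = 0.4395
H(X,Y) = 1.9475 bits


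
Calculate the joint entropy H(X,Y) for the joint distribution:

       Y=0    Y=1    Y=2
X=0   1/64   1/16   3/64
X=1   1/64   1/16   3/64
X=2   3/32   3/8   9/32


H(X,Y) = -Σ p(x,y) log₂ p(x,y)
  p(0,0)=1/64: -0.0156 × log₂(0.0156) = 0.0938
  p(0,1)=1/16: -0.0625 × log₂(0.0625) = 0.2500
  p(0,2)=3/64: -0.0469 × log₂(0.0469) = 0.2070
  p(1,0)=1/64: -0.0156 × log₂(0.0156) = 0.0938
  p(1,1)=1/16: -0.0625 × log₂(0.0625) = 0.2500
  p(1,2)=3/64: -0.0469 × log₂(0.0469) = 0.2070
  p(2,0)=3/32: -0.0938 × log₂(0.0938) = 0.3202
  p(2,1)=3/8: -0.3750 × log₂(0.3750) = 0.5306
  p(2,2)=9/32: -0.2812 × log₂(0.2812) = 0.5147
H(X,Y) = 2.4669 bits


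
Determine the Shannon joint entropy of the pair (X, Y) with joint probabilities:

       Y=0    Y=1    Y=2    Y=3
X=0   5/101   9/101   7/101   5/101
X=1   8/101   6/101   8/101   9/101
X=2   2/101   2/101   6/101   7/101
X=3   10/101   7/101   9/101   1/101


H(X,Y) = -Σ p(x,y) log₂ p(x,y)
  p(0,0)=5/101: -0.0495 × log₂(0.0495) = 0.2147
  p(0,1)=9/101: -0.0891 × log₂(0.0891) = 0.3108
  p(0,2)=7/101: -0.0693 × log₂(0.0693) = 0.2669
  p(0,3)=5/101: -0.0495 × log₂(0.0495) = 0.2147
  p(1,0)=8/101: -0.0792 × log₂(0.0792) = 0.2898
  p(1,1)=6/101: -0.0594 × log₂(0.0594) = 0.2420
  p(1,2)=8/101: -0.0792 × log₂(0.0792) = 0.2898
  p(1,3)=9/101: -0.0891 × log₂(0.0891) = 0.3108
  p(2,0)=2/101: -0.0198 × log₂(0.0198) = 0.1120
  p(2,1)=2/101: -0.0198 × log₂(0.0198) = 0.1120
  p(2,2)=6/101: -0.0594 × log₂(0.0594) = 0.2420
  p(2,3)=7/101: -0.0693 × log₂(0.0693) = 0.2669
  p(3,0)=10/101: -0.0990 × log₂(0.0990) = 0.3303
  p(3,1)=7/101: -0.0693 × log₂(0.0693) = 0.2669
  p(3,2)=9/101: -0.0891 × log₂(0.0891) = 0.3108
  p(3,3)=1/101: -0.0099 × log₂(0.0099) = 0.0659
H(X,Y) = 3.8463 bits


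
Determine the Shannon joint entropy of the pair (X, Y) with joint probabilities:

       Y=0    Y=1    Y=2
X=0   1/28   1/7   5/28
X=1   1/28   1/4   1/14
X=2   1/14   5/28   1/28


H(X,Y) = -Σ p(x,y) log₂ p(x,y)
  p(0,0)=1/28: -0.0357 × log₂(0.0357) = 0.1717
  p(0,1)=1/7: -0.1429 × log₂(0.1429) = 0.4011
  p(0,2)=5/28: -0.1786 × log₂(0.1786) = 0.4438
  p(1,0)=1/28: -0.0357 × log₂(0.0357) = 0.1717
  p(1,1)=1/4: -0.2500 × log₂(0.2500) = 0.5000
  p(1,2)=1/14: -0.0714 × log₂(0.0714) = 0.2720
  p(2,0)=1/14: -0.0714 × log₂(0.0714) = 0.2720
  p(2,1)=5/28: -0.1786 × log₂(0.1786) = 0.4438
  p(2,2)=1/28: -0.0357 × log₂(0.0357) = 0.1717
H(X,Y) = 2.8477 bits


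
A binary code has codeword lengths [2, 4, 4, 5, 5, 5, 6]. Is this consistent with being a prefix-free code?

Kraft inequality: Σ 2^(-l_i) ≤ 1 for prefix-free code
Calculating: 2^(-2) + 2^(-4) + 2^(-4) + 2^(-5) + 2^(-5) + 2^(-5) + 2^(-6)
= 0.25 + 0.0625 + 0.0625 + 0.03125 + 0.03125 + 0.03125 + 0.015625
= 0.4844
Since 0.4844 ≤ 1, prefix-free code exists


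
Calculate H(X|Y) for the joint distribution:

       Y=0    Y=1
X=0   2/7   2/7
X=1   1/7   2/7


H(X|Y) = Σ_y p(y) H(X|Y=y)
  p(Y=0) = 3/7, H(X|Y=0) = 0.9183
  p(Y=1) = 4/7, H(X|Y=1) = 1.0000
H(X|Y) = 0.4286×0.9183 + 0.5714×1.0000 = 0.9650 bits


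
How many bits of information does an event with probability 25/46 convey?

Information content I(x) = -log₂(p(x))
I = -log₂(25/46) = -log₂(0.5435)
I = 0.8797 bits


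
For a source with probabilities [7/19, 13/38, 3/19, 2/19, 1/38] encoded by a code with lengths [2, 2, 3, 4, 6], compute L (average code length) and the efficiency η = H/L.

Average length L = Σ p_i × l_i = 2.4737 bits
Entropy H = 1.9606 bits
Efficiency η = H/L × 100% = 79.26%


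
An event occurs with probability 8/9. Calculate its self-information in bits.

Information content I(x) = -log₂(p(x))
I = -log₂(8/9) = -log₂(0.8889)
I = 0.1699 bits


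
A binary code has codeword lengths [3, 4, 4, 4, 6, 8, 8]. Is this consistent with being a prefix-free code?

Kraft inequality: Σ 2^(-l_i) ≤ 1 for prefix-free code
Calculating: 2^(-3) + 2^(-4) + 2^(-4) + 2^(-4) + 2^(-6) + 2^(-8) + 2^(-8)
= 0.125 + 0.0625 + 0.0625 + 0.0625 + 0.015625 + 0.00390625 + 0.00390625
= 0.3359
Since 0.3359 ≤ 1, prefix-free code exists


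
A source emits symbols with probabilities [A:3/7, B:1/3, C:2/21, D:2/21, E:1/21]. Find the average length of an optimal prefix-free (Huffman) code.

Huffman tree construction:
Combine smallest probabilities repeatedly
Resulting codes:
  A: 0 (length 1)
  B: 11 (length 2)
  C: 1011 (length 4)
  D: 100 (length 3)
  E: 1010 (length 4)
Average length = Σ p(s) × length(s) = 1.9524 bits


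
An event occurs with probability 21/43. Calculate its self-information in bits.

Information content I(x) = -log₂(p(x))
I = -log₂(21/43) = -log₂(0.4884)
I = 1.0339 bits


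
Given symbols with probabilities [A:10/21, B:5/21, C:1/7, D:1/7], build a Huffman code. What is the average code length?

Huffman tree construction:
Combine smallest probabilities repeatedly
Resulting codes:
  A: 0 (length 1)
  B: 10 (length 2)
  C: 110 (length 3)
  D: 111 (length 3)
Average length = Σ p(s) × length(s) = 1.8095 bits


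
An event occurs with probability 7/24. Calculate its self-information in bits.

Information content I(x) = -log₂(p(x))
I = -log₂(7/24) = -log₂(0.2917)
I = 1.7776 bits


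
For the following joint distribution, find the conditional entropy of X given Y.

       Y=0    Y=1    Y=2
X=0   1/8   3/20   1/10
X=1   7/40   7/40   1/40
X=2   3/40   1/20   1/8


H(X|Y) = Σ_y p(y) H(X|Y=y)
  p(Y=0) = 3/8, H(X|Y=0) = 1.5058
  p(Y=1) = 3/8, H(X|Y=1) = 1.4295
  p(Y=2) = 1/4, H(X|Y=2) = 1.3610
H(X|Y) = 0.3750×1.5058 + 0.3750×1.4295 + 0.2500×1.3610 = 1.4410 bits


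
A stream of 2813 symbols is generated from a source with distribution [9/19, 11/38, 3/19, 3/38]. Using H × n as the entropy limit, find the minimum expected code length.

Entropy H = 1.7380 bits/symbol
Minimum bits = H × n = 1.7380 × 2813
= 4889.01 bits


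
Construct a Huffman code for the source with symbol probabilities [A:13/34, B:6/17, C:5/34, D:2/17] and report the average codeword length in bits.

Huffman tree construction:
Combine smallest probabilities repeatedly
Resulting codes:
  A: 0 (length 1)
  B: 11 (length 2)
  C: 101 (length 3)
  D: 100 (length 3)
Average length = Σ p(s) × length(s) = 1.8824 bits


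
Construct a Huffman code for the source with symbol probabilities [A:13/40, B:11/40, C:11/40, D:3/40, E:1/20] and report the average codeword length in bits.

Huffman tree construction:
Combine smallest probabilities repeatedly
Resulting codes:
  A: 11 (length 2)
  B: 01 (length 2)
  C: 10 (length 2)
  D: 001 (length 3)
  E: 000 (length 3)
Average length = Σ p(s) × length(s) = 2.1250 bits


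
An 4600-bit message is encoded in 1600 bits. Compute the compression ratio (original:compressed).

Compression ratio = Original / Compressed
= 4600 / 1600 = 2.88:1


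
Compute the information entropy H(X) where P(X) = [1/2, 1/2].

H(X) = -Σ p(x) log₂ p(x)
  -1/2 × log₂(1/2) = 0.5000
  -1/2 × log₂(1/2) = 0.5000
H(X) = 1.0000 bits


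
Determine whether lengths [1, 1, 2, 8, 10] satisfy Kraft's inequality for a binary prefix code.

Kraft inequality: Σ 2^(-l_i) ≤ 1 for prefix-free code
Calculating: 2^(-1) + 2^(-1) + 2^(-2) + 2^(-8) + 2^(-10)
= 0.5 + 0.5 + 0.25 + 0.00390625 + 0.0009765625
= 1.2549
Since 1.2549 > 1, prefix-free code does not exist


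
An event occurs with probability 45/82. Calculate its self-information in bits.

Information content I(x) = -log₂(p(x))
I = -log₂(45/82) = -log₂(0.5488)
I = 0.8657 bits


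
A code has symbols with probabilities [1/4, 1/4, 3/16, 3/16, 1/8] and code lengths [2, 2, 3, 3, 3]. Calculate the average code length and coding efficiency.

Average length L = Σ p_i × l_i = 2.5000 bits
Entropy H = 2.2806 bits
Efficiency η = H/L × 100% = 91.23%


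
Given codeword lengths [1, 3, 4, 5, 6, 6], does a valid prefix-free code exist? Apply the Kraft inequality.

Kraft inequality: Σ 2^(-l_i) ≤ 1 for prefix-free code
Calculating: 2^(-1) + 2^(-3) + 2^(-4) + 2^(-5) + 2^(-6) + 2^(-6)
= 0.5 + 0.125 + 0.0625 + 0.03125 + 0.015625 + 0.015625
= 0.7500
Since 0.7500 ≤ 1, prefix-free code exists


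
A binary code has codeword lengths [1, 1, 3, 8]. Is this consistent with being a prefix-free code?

Kraft inequality: Σ 2^(-l_i) ≤ 1 for prefix-free code
Calculating: 2^(-1) + 2^(-1) + 2^(-3) + 2^(-8)
= 0.5 + 0.5 + 0.125 + 0.00390625
= 1.1289
Since 1.1289 > 1, prefix-free code does not exist


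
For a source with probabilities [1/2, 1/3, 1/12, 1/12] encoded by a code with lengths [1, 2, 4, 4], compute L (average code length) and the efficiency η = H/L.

Average length L = Σ p_i × l_i = 1.8333 bits
Entropy H = 1.6258 bits
Efficiency η = H/L × 100% = 88.68%


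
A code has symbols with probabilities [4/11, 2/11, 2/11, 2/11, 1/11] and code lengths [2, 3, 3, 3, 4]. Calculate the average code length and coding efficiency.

Average length L = Σ p_i × l_i = 2.7273 bits
Entropy H = 2.1867 bits
Efficiency η = H/L × 100% = 80.18%


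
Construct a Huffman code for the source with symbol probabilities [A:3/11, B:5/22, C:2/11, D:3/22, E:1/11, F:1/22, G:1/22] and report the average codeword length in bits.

Huffman tree construction:
Combine smallest probabilities repeatedly
Resulting codes:
  A: 10 (length 2)
  B: 01 (length 2)
  C: 111 (length 3)
  D: 110 (length 3)
  E: 000 (length 3)
  F: 0010 (length 4)
  G: 0011 (length 4)
Average length = Σ p(s) × length(s) = 2.5909 bits


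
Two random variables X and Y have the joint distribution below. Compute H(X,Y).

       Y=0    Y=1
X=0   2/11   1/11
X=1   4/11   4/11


H(X,Y) = -Σ p(x,y) log₂ p(x,y)
  p(0,0)=2/11: -0.1818 × log₂(0.1818) = 0.4472
  p(0,1)=1/11: -0.0909 × log₂(0.0909) = 0.3145
  p(1,0)=4/11: -0.3636 × log₂(0.3636) = 0.5307
  p(1,1)=4/11: -0.3636 × log₂(0.3636) = 0.5307
H(X,Y) = 1.8231 bits


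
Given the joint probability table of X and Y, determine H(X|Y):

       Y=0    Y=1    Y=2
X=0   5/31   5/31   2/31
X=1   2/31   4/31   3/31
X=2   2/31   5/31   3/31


H(X|Y) = Σ_y p(y) H(X|Y=y)
  p(Y=0) = 9/31, H(X|Y=0) = 1.4355
  p(Y=1) = 14/31, H(X|Y=1) = 1.5774
  p(Y=2) = 8/31, H(X|Y=2) = 1.5613
H(X|Y) = 0.2903×1.4355 + 0.4516×1.5774 + 0.2581×1.5613 = 1.5321 bits


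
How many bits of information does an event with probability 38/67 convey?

Information content I(x) = -log₂(p(x))
I = -log₂(38/67) = -log₂(0.5672)
I = 0.8182 bits


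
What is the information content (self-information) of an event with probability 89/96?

Information content I(x) = -log₂(p(x))
I = -log₂(89/96) = -log₂(0.9271)
I = 0.1092 bits


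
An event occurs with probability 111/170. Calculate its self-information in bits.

Information content I(x) = -log₂(p(x))
I = -log₂(111/170) = -log₂(0.6529)
I = 0.6150 bits


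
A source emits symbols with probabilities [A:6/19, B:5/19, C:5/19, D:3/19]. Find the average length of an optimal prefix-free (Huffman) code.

Huffman tree construction:
Combine smallest probabilities repeatedly
Resulting codes:
  A: 11 (length 2)
  B: 01 (length 2)
  C: 10 (length 2)
  D: 00 (length 2)
Average length = Σ p(s) × length(s) = 2.0000 bits


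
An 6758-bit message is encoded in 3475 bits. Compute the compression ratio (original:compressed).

Compression ratio = Original / Compressed
= 6758 / 3475 = 1.94:1


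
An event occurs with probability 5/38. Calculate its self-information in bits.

Information content I(x) = -log₂(p(x))
I = -log₂(5/38) = -log₂(0.1316)
I = 2.9260 bits


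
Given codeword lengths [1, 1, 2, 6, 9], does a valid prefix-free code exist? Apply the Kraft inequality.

Kraft inequality: Σ 2^(-l_i) ≤ 1 for prefix-free code
Calculating: 2^(-1) + 2^(-1) + 2^(-2) + 2^(-6) + 2^(-9)
= 0.5 + 0.5 + 0.25 + 0.015625 + 0.001953125
= 1.2676
Since 1.2676 > 1, prefix-free code does not exist


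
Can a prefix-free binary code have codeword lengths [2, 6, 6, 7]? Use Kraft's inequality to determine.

Kraft inequality: Σ 2^(-l_i) ≤ 1 for prefix-free code
Calculating: 2^(-2) + 2^(-6) + 2^(-6) + 2^(-7)
= 0.25 + 0.015625 + 0.015625 + 0.0078125
= 0.2891
Since 0.2891 ≤ 1, prefix-free code exists


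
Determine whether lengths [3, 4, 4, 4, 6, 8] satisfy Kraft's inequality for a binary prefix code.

Kraft inequality: Σ 2^(-l_i) ≤ 1 for prefix-free code
Calculating: 2^(-3) + 2^(-4) + 2^(-4) + 2^(-4) + 2^(-6) + 2^(-8)
= 0.125 + 0.0625 + 0.0625 + 0.0625 + 0.015625 + 0.00390625
= 0.3320
Since 0.3320 ≤ 1, prefix-free code exists


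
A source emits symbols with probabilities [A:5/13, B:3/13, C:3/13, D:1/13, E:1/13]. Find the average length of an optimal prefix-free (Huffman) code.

Huffman tree construction:
Combine smallest probabilities repeatedly
Resulting codes:
  A: 11 (length 2)
  B: 01 (length 2)
  C: 10 (length 2)
  D: 000 (length 3)
  E: 001 (length 3)
Average length = Σ p(s) × length(s) = 2.1538 bits


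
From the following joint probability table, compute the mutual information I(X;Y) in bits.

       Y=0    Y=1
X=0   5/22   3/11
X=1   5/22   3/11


H(X) = 1.0000, H(Y) = 0.9940, H(X,Y) = 1.9940
I(X;Y) = H(X) + H(Y) - H(X,Y) = -0.0000 bits


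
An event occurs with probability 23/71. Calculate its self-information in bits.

Information content I(x) = -log₂(p(x))
I = -log₂(23/71) = -log₂(0.3239)
I = 1.6262 bits


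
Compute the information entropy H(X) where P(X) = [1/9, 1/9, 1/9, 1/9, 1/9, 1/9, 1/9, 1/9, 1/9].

H(X) = -Σ p(x) log₂ p(x)
  -1/9 × log₂(1/9) = 0.3522
  -1/9 × log₂(1/9) = 0.3522
  -1/9 × log₂(1/9) = 0.3522
  -1/9 × log₂(1/9) = 0.3522
  -1/9 × log₂(1/9) = 0.3522
  -1/9 × log₂(1/9) = 0.3522
  -1/9 × log₂(1/9) = 0.3522
  -1/9 × log₂(1/9) = 0.3522
  -1/9 × log₂(1/9) = 0.3522
H(X) = 3.1699 bits


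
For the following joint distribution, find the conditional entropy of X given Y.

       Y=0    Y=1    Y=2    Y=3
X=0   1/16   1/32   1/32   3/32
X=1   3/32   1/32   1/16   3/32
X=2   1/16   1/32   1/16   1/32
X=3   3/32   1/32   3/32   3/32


H(X|Y) = Σ_y p(y) H(X|Y=y)
  p(Y=0) = 5/16, H(X|Y=0) = 1.9710
  p(Y=1) = 1/8, H(X|Y=1) = 2.0000
  p(Y=2) = 1/4, H(X|Y=2) = 1.9056
  p(Y=3) = 5/16, H(X|Y=3) = 1.8955
H(X|Y) = 0.3125×1.9710 + 0.1250×2.0000 + 0.2500×1.9056 + 0.3125×1.8955 = 1.9347 bits


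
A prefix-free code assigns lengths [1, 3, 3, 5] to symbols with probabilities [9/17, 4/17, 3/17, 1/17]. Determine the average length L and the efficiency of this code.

Average length L = Σ p_i × l_i = 2.0588 bits
Entropy H = 1.6590 bits
Efficiency η = H/L × 100% = 80.58%


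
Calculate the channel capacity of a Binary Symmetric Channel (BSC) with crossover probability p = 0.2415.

For BSC with error probability p:
C = 1 - H(p) where H(p) is binary entropy
H(0.2415) = -0.2415 × log₂(0.2415) - 0.7585 × log₂(0.7585)
H(p) = 0.7975
C = 1 - 0.7975 = 0.2025 bits/use


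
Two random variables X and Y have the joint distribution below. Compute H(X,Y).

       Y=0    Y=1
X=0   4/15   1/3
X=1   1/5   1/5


H(X,Y) = -Σ p(x,y) log₂ p(x,y)
  p(0,0)=4/15: -0.2667 × log₂(0.2667) = 0.5085
  p(0,1)=1/3: -0.3333 × log₂(0.3333) = 0.5283
  p(1,0)=1/5: -0.2000 × log₂(0.2000) = 0.4644
  p(1,1)=1/5: -0.2000 × log₂(0.2000) = 0.4644
H(X,Y) = 1.9656 bits


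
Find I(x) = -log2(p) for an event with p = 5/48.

Information content I(x) = -log₂(p(x))
I = -log₂(5/48) = -log₂(0.1042)
I = 3.2630 bits


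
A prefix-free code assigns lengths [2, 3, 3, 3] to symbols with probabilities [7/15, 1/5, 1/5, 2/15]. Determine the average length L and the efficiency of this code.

Average length L = Σ p_i × l_i = 2.5333 bits
Entropy H = 1.8295 bits
Efficiency η = H/L × 100% = 72.22%


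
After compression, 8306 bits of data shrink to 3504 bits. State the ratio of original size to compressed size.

Compression ratio = Original / Compressed
= 8306 / 3504 = 2.37:1


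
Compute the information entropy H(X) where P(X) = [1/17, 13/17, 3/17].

H(X) = -Σ p(x) log₂ p(x)
  -1/17 × log₂(1/17) = 0.2404
  -13/17 × log₂(13/17) = 0.2960
  -3/17 × log₂(3/17) = 0.4416
H(X) = 0.9780 bits


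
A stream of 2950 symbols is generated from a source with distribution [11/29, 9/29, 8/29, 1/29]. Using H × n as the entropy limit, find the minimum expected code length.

Entropy H = 1.7344 bits/symbol
Minimum bits = H × n = 1.7344 × 2950
= 5116.56 bits


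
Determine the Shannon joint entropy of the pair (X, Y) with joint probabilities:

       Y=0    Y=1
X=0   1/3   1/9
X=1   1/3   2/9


H(X,Y) = -Σ p(x,y) log₂ p(x,y)
  p(0,0)=1/3: -0.3333 × log₂(0.3333) = 0.5283
  p(0,1)=1/9: -0.1111 × log₂(0.1111) = 0.3522
  p(1,0)=1/3: -0.3333 × log₂(0.3333) = 0.5283
  p(1,1)=2/9: -0.2222 × log₂(0.2222) = 0.4822
H(X,Y) = 1.8911 bits


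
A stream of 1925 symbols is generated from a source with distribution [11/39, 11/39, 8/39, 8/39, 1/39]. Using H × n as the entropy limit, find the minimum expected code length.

Entropy H = 2.1032 bits/symbol
Minimum bits = H × n = 2.1032 × 1925
= 4048.58 bits


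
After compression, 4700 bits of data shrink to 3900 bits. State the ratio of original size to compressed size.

Compression ratio = Original / Compressed
= 4700 / 3900 = 1.21:1


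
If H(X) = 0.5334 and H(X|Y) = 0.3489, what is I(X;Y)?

I(X;Y) = H(X) - H(X|Y)
I(X;Y) = 0.5334 - 0.3489 = 0.1845 bits


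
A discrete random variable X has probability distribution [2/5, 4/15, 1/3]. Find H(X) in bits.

H(X) = -Σ p(x) log₂ p(x)
  -2/5 × log₂(2/5) = 0.5288
  -4/15 × log₂(4/15) = 0.5085
  -1/3 × log₂(1/3) = 0.5283
H(X) = 1.5656 bits


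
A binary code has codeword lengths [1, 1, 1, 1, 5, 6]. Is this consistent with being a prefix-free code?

Kraft inequality: Σ 2^(-l_i) ≤ 1 for prefix-free code
Calculating: 2^(-1) + 2^(-1) + 2^(-1) + 2^(-1) + 2^(-5) + 2^(-6)
= 0.5 + 0.5 + 0.5 + 0.5 + 0.03125 + 0.015625
= 2.0469
Since 2.0469 > 1, prefix-free code does not exist


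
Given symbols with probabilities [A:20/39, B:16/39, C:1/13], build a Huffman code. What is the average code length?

Huffman tree construction:
Combine smallest probabilities repeatedly
Resulting codes:
  A: 1 (length 1)
  B: 01 (length 2)
  C: 00 (length 2)
Average length = Σ p(s) × length(s) = 1.4872 bits


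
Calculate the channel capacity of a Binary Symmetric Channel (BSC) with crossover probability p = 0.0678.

For BSC with error probability p:
C = 1 - H(p) where H(p) is binary entropy
H(0.0678) = -0.0678 × log₂(0.0678) - 0.9322 × log₂(0.9322)
H(p) = 0.3577
C = 1 - 0.3577 = 0.6423 bits/use


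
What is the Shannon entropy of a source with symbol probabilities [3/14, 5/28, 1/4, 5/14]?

H(X) = -Σ p(x) log₂ p(x)
  -3/14 × log₂(3/14) = 0.4762
  -5/28 × log₂(5/28) = 0.4438
  -1/4 × log₂(1/4) = 0.5000
  -5/14 × log₂(5/14) = 0.5305
H(X) = 1.9506 bits


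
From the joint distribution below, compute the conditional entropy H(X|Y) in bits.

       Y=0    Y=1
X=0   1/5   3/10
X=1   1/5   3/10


H(X|Y) = Σ_y p(y) H(X|Y=y)
  p(Y=0) = 2/5, H(X|Y=0) = 1.0000
  p(Y=1) = 3/5, H(X|Y=1) = 1.0000
H(X|Y) = 0.4000×1.0000 + 0.6000×1.0000 = 1.0000 bits


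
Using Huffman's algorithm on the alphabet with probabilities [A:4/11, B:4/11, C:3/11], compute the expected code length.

Huffman tree construction:
Combine smallest probabilities repeatedly
Resulting codes:
  A: 11 (length 2)
  B: 0 (length 1)
  C: 10 (length 2)
Average length = Σ p(s) × length(s) = 1.6364 bits


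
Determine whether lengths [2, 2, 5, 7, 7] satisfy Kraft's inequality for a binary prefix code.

Kraft inequality: Σ 2^(-l_i) ≤ 1 for prefix-free code
Calculating: 2^(-2) + 2^(-2) + 2^(-5) + 2^(-7) + 2^(-7)
= 0.25 + 0.25 + 0.03125 + 0.0078125 + 0.0078125
= 0.5469
Since 0.5469 ≤ 1, prefix-free code exists


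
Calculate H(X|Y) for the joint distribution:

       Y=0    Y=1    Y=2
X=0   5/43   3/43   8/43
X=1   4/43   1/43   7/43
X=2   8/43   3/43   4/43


H(X|Y) = Σ_y p(y) H(X|Y=y)
  p(Y=0) = 17/43, H(X|Y=0) = 1.5222
  p(Y=1) = 7/43, H(X|Y=1) = 1.4488
  p(Y=2) = 19/43, H(X|Y=2) = 1.5294
H(X|Y) = 0.3953×1.5222 + 0.1628×1.4488 + 0.4419×1.5294 = 1.5134 bits


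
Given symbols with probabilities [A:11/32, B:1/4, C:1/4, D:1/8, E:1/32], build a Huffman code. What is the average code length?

Huffman tree construction:
Combine smallest probabilities repeatedly
Resulting codes:
  A: 11 (length 2)
  B: 01 (length 2)
  C: 10 (length 2)
  D: 001 (length 3)
  E: 000 (length 3)
Average length = Σ p(s) × length(s) = 2.1562 bits


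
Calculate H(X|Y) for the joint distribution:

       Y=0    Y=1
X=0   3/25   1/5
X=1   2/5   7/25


H(X|Y) = Σ_y p(y) H(X|Y=y)
  p(Y=0) = 13/25, H(X|Y=0) = 0.7793
  p(Y=1) = 12/25, H(X|Y=1) = 0.9799
H(X|Y) = 0.5200×0.7793 + 0.4800×0.9799 = 0.8756 bits


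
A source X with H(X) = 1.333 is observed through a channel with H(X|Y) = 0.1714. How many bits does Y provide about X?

I(X;Y) = H(X) - H(X|Y)
I(X;Y) = 1.333 - 0.1714 = 1.1616 bits


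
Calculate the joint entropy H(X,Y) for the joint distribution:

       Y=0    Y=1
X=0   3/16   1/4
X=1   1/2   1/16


H(X,Y) = -Σ p(x,y) log₂ p(x,y)
  p(0,0)=3/16: -0.1875 × log₂(0.1875) = 0.4528
  p(0,1)=1/4: -0.2500 × log₂(0.2500) = 0.5000
  p(1,0)=1/2: -0.5000 × log₂(0.5000) = 0.5000
  p(1,1)=1/16: -0.0625 × log₂(0.0625) = 0.2500
H(X,Y) = 1.7028 bits
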